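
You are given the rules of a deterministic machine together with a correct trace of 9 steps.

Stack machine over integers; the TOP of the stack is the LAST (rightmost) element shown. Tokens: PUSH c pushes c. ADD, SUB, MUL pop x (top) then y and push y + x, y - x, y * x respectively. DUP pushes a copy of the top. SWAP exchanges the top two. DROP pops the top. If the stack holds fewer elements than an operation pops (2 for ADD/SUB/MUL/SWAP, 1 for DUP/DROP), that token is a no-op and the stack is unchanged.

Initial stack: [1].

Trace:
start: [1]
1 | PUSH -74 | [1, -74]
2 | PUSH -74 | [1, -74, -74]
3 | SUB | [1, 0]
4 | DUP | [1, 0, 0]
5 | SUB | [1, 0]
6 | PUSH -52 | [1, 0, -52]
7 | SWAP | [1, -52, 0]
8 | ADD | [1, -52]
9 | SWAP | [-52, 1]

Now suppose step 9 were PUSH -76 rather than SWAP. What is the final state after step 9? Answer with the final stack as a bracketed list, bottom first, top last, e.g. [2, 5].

(re-executing from step 9 with the substitution; state before step 9: [1, -52])
9 | PUSH -76 | [1, -52, -76]

[1, -52, -76]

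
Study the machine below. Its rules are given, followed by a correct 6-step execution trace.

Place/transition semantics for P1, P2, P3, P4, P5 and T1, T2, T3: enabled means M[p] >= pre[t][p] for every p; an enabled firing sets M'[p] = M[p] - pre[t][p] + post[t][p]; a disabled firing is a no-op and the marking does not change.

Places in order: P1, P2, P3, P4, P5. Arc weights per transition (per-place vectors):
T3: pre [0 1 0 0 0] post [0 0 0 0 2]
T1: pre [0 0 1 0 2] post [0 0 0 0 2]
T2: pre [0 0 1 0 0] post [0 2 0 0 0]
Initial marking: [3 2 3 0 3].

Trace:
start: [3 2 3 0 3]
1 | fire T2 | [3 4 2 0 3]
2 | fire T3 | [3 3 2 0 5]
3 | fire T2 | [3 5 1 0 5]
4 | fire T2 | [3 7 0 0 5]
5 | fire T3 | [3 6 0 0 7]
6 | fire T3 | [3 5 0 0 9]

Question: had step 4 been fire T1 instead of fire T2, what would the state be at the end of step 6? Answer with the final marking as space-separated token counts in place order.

(re-executing from step 4 with the substitution; state before step 4: [3 5 1 0 5])
4 | fire T1 | [3 5 0 0 5]
5 | fire T3 | [3 4 0 0 7]
6 | fire T3 | [3 3 0 0 9]

3 3 0 0 9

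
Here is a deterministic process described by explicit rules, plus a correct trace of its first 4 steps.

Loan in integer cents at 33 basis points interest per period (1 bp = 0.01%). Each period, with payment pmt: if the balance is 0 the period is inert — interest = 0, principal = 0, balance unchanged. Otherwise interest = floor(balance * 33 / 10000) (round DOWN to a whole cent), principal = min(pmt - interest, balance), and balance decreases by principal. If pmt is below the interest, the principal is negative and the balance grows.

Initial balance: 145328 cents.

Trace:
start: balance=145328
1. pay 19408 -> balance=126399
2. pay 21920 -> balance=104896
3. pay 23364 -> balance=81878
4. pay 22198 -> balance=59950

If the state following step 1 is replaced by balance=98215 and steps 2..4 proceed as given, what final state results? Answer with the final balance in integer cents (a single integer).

state after step 1 := balance=98215
2. pay 21920 -> balance=76619
3. pay 23364 -> balance=53507
4. pay 22198 -> balance=31485

31485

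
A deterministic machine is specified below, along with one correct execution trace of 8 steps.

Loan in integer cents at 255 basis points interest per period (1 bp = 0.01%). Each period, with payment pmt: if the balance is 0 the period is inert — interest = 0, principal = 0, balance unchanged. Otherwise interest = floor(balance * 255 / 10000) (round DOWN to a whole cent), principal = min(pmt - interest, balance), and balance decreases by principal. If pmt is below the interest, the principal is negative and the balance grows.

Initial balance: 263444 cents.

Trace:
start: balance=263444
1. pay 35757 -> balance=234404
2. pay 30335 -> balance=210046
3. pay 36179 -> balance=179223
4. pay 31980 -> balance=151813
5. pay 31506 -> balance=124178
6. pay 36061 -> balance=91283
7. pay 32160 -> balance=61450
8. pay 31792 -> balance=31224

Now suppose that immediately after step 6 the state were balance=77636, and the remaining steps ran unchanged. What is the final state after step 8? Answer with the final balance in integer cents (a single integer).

16873

state after step 6 := balance=77636
7. pay 32160 -> balance=47455
8. pay 31792 -> balance=16873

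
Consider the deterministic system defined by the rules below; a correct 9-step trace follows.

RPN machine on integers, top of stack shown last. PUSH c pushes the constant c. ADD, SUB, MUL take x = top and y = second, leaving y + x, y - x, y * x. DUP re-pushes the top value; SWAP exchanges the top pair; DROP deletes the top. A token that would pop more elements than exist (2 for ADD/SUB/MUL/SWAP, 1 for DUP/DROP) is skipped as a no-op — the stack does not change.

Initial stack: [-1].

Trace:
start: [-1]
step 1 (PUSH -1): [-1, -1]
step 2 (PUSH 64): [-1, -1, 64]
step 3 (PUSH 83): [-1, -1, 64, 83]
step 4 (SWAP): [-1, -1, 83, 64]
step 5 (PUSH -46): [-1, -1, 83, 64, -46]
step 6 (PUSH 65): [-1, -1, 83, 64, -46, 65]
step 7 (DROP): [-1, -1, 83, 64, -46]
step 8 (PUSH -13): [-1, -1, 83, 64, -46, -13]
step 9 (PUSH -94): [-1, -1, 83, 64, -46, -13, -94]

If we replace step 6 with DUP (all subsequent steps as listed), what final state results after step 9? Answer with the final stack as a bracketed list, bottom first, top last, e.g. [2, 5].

(re-executing from step 6 with the substitution; state before step 6: [-1, -1, 83, 64, -46])
step 6 (DUP): [-1, -1, 83, 64, -46, -46]
step 7 (DROP): [-1, -1, 83, 64, -46]
step 8 (PUSH -13): [-1, -1, 83, 64, -46, -13]
step 9 (PUSH -94): [-1, -1, 83, 64, -46, -13, -94]

[-1, -1, 83, 64, -46, -13, -94]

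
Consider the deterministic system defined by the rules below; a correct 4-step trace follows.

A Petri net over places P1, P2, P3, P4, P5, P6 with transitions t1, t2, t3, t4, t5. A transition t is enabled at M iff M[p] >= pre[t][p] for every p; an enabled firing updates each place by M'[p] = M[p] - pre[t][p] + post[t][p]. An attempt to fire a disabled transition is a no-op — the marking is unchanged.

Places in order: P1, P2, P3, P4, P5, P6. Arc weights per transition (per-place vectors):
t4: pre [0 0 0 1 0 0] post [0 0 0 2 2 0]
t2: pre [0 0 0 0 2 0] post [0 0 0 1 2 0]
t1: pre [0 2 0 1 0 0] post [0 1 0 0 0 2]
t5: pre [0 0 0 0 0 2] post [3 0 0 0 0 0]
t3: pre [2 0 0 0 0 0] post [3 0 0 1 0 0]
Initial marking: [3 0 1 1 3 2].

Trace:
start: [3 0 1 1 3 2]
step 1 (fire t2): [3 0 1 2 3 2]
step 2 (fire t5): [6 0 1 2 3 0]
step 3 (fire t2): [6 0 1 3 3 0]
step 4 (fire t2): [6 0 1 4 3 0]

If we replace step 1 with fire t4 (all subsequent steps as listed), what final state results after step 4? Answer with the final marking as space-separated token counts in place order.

(re-executing from step 1 with the substitution; state before step 1: [3 0 1 1 3 2])
step 1 (fire t4): [3 0 1 2 5 2]
step 2 (fire t5): [6 0 1 2 5 0]
step 3 (fire t2): [6 0 1 3 5 0]
step 4 (fire t2): [6 0 1 4 5 0]

6 0 1 4 5 0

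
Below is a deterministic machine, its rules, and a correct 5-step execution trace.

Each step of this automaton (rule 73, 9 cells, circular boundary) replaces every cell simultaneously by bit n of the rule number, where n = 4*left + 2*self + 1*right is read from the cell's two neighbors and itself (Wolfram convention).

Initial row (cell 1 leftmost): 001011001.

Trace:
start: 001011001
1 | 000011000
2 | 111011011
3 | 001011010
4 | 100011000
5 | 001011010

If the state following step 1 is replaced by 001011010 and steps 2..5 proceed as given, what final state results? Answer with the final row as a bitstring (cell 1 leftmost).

state after step 1 := 001011010
2 | 100011000
3 | 001011010
4 | 100011000
5 | 001011010

001011010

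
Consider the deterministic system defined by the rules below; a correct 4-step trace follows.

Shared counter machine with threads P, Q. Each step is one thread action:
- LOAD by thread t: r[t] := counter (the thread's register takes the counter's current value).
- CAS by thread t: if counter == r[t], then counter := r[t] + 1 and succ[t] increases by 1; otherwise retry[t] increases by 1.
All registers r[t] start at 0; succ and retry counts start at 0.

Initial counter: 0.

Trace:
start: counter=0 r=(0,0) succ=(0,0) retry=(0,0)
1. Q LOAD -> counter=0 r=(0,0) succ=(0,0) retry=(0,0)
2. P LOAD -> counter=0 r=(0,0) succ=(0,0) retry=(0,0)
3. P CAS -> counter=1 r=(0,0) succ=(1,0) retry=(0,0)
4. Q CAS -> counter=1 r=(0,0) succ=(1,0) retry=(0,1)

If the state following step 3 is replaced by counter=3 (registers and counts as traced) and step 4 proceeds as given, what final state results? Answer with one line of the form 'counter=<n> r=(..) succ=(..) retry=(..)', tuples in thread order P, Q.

counter=3 r=(0,0) succ=(1,0) retry=(0,1)

state after step 3 := counter=3 r=(0,0) succ=(1,0) retry=(0,0)
4. Q CAS -> counter=3 r=(0,0) succ=(1,0) retry=(0,1)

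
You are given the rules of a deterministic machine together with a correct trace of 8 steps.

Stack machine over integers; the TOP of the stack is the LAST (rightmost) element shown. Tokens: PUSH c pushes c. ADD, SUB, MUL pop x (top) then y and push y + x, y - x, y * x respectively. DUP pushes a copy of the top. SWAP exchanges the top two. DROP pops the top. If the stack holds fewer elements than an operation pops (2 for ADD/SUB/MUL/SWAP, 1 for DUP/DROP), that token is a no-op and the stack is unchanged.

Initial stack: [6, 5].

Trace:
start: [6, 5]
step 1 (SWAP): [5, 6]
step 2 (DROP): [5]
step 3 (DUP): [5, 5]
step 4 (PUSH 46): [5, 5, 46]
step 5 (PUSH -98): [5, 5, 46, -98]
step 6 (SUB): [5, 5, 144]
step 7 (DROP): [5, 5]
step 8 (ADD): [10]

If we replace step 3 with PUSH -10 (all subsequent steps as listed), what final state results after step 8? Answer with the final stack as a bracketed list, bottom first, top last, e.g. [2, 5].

(re-executing from step 3 with the substitution; state before step 3: [5])
step 3 (PUSH -10): [5, -10]
step 4 (PUSH 46): [5, -10, 46]
step 5 (PUSH -98): [5, -10, 46, -98]
step 6 (SUB): [5, -10, 144]
step 7 (DROP): [5, -10]
step 8 (ADD): [-5]

[-5]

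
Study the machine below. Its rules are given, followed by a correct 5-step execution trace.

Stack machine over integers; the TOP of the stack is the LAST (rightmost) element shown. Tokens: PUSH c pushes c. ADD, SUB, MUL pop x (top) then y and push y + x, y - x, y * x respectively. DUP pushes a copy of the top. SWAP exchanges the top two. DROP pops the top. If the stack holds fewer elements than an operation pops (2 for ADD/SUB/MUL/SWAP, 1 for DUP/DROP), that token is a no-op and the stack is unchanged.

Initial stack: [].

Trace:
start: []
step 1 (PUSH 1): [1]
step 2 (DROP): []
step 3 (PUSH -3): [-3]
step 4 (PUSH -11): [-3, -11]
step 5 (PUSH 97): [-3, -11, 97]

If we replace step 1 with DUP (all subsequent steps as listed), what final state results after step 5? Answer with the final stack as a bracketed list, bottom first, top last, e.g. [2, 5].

(re-executing from step 1 with the substitution; state before step 1: [])
step 1 (DUP): []
step 2 (DROP): []
step 3 (PUSH -3): [-3]
step 4 (PUSH -11): [-3, -11]
step 5 (PUSH 97): [-3, -11, 97]

[-3, -11, 97]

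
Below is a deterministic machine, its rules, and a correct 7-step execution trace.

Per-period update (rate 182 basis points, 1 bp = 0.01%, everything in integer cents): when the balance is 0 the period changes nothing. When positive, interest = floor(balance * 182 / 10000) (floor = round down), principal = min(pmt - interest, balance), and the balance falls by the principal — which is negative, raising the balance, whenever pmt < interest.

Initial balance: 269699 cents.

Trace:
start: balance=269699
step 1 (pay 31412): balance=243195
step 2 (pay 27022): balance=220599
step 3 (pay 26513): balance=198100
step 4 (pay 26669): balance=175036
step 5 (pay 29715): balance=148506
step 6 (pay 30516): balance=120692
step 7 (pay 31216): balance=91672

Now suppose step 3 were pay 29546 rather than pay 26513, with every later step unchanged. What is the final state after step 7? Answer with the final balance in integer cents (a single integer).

(re-executing from step 3 with the substitution; state before step 3: balance=220599)
step 3 (pay 29546): balance=195067
step 4 (pay 26669): balance=171948
step 5 (pay 29715): balance=145362
step 6 (pay 30516): balance=117491
step 7 (pay 31216): balance=88413

88413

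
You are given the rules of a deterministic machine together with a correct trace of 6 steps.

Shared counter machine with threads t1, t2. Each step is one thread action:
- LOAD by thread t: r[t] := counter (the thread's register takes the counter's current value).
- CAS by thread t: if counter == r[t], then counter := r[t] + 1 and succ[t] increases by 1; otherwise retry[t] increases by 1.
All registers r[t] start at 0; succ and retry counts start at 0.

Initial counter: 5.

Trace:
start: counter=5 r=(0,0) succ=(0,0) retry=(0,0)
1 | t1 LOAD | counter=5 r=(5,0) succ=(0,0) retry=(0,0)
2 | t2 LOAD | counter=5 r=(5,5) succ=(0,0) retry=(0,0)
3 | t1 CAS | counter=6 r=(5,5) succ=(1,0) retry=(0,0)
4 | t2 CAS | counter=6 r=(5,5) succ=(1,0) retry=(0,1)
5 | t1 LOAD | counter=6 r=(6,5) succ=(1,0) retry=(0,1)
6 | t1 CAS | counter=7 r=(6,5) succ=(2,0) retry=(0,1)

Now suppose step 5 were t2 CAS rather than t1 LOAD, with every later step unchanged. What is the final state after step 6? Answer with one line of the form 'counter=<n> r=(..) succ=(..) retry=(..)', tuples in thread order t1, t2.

counter=6 r=(5,5) succ=(1,0) retry=(1,2)

(re-executing from step 5 with the substitution; state before step 5: counter=6 r=(5,5) succ=(1,0) retry=(0,1))
5 | t2 CAS | counter=6 r=(5,5) succ=(1,0) retry=(0,2)
6 | t1 CAS | counter=6 r=(5,5) succ=(1,0) retry=(1,2)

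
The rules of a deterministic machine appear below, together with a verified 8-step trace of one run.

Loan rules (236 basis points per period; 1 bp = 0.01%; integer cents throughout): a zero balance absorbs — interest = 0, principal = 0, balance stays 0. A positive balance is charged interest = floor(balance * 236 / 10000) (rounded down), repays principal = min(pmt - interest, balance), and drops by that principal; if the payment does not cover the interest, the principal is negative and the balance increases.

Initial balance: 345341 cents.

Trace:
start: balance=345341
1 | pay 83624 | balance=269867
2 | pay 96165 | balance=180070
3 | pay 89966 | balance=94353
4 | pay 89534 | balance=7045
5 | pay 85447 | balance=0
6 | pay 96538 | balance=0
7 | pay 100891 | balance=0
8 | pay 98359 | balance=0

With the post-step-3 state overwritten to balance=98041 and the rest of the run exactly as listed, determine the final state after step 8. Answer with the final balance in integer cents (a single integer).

0

state after step 3 := balance=98041
4 | pay 89534 | balance=10820
5 | pay 85447 | balance=0
6 | pay 96538 | balance=0
7 | pay 100891 | balance=0
8 | pay 98359 | balance=0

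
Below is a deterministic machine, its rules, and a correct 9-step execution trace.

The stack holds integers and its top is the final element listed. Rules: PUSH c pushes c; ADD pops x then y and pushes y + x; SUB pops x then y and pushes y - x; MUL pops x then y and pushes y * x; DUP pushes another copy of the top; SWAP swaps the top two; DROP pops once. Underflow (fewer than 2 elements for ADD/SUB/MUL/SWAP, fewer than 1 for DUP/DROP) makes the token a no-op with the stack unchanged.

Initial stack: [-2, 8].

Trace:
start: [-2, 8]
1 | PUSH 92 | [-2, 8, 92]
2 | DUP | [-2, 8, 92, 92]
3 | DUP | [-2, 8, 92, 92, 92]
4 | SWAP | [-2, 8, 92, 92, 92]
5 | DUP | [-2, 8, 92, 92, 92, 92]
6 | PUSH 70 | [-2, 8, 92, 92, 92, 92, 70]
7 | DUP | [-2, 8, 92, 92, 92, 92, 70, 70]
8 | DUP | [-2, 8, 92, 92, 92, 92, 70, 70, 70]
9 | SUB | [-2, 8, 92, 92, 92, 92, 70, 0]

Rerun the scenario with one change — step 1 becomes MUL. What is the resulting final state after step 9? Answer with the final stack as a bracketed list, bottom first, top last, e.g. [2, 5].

[-16, -16, -16, -16, 70, 0]

(re-executing from step 1 with the substitution; state before step 1: [-2, 8])
1 | MUL | [-16]
2 | DUP | [-16, -16]
3 | DUP | [-16, -16, -16]
4 | SWAP | [-16, -16, -16]
5 | DUP | [-16, -16, -16, -16]
6 | PUSH 70 | [-16, -16, -16, -16, 70]
7 | DUP | [-16, -16, -16, -16, 70, 70]
8 | DUP | [-16, -16, -16, -16, 70, 70, 70]
9 | SUB | [-16, -16, -16, -16, 70, 0]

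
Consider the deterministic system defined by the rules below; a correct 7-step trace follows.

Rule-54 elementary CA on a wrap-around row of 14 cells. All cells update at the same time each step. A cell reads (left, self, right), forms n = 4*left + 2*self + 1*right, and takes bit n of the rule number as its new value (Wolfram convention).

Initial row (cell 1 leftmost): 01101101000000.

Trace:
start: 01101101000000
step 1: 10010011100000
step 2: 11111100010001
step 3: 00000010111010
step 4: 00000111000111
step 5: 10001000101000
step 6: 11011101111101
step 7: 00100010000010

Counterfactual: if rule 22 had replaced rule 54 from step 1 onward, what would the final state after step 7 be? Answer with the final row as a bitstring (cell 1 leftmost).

00010001010001

(re-executing steps 1..7 under rule 22; state before step 1: 01101101000000)
step 1: 10000001100000
step 2: 11000010010001
step 3: 00100111111010
step 4: 01111000000011
step 5: 00000100000100
step 6: 00001110001110
step 7: 00010001010001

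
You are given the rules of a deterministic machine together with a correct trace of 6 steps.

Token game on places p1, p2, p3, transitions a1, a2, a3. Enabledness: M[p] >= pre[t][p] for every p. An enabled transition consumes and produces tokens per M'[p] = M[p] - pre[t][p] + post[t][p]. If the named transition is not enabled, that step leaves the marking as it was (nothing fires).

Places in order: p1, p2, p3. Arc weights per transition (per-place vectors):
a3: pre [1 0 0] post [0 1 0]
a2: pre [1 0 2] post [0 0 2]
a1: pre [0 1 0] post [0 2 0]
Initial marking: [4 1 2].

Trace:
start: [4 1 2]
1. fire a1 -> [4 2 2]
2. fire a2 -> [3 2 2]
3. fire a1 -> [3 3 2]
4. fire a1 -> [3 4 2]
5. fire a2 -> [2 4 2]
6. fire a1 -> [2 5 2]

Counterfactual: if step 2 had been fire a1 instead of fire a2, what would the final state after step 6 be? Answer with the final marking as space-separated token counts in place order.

3 6 2

(re-executing from step 2 with the substitution; state before step 2: [4 2 2])
2. fire a1 -> [4 3 2]
3. fire a1 -> [4 4 2]
4. fire a1 -> [4 5 2]
5. fire a2 -> [3 5 2]
6. fire a1 -> [3 6 2]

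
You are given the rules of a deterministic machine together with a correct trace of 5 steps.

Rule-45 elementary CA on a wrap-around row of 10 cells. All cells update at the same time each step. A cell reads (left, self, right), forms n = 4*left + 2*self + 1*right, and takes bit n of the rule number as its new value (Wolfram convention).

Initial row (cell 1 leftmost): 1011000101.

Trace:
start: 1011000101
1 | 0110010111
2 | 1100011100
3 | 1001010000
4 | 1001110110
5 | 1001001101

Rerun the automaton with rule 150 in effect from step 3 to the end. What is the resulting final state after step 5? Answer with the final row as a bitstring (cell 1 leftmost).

(re-executing steps 3..5 under rule 150; state before step 3: 1100011100)
3 | 0010101011
4 | 1110101000
5 | 0100101101

0100101101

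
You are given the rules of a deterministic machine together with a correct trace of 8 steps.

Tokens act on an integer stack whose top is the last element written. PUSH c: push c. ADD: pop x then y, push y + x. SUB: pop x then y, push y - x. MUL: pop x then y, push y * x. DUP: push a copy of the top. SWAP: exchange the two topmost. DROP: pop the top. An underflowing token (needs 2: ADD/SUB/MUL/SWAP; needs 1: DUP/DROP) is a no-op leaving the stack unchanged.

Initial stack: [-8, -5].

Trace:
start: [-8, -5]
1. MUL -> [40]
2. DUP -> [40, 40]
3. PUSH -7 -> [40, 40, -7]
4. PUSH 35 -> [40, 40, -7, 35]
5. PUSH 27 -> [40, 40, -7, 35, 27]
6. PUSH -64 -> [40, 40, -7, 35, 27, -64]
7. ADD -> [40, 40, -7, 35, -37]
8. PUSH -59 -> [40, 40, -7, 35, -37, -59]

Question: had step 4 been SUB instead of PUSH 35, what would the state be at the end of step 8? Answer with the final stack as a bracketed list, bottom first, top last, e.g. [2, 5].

(re-executing from step 4 with the substitution; state before step 4: [40, 40, -7])
4. SUB -> [40, 47]
5. PUSH 27 -> [40, 47, 27]
6. PUSH -64 -> [40, 47, 27, -64]
7. ADD -> [40, 47, -37]
8. PUSH -59 -> [40, 47, -37, -59]

[40, 47, -37, -59]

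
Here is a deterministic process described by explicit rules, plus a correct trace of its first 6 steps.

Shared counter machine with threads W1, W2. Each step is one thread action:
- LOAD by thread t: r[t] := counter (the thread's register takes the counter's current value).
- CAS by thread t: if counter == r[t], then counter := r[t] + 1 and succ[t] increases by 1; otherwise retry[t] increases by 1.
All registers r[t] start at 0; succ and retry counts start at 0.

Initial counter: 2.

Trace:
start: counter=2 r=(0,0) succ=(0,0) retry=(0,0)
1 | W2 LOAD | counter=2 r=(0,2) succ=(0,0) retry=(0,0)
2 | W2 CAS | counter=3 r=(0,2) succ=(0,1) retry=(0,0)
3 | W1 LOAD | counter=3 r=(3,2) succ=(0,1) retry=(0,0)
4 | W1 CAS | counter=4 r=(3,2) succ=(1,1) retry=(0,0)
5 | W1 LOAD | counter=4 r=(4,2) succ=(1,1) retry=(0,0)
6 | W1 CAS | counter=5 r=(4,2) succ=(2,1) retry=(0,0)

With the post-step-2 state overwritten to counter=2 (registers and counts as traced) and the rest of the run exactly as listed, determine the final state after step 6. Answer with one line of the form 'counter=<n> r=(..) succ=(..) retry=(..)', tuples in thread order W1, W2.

counter=4 r=(3,2) succ=(2,1) retry=(0,0)

state after step 2 := counter=2 r=(0,2) succ=(0,1) retry=(0,0)
3 | W1 LOAD | counter=2 r=(2,2) succ=(0,1) retry=(0,0)
4 | W1 CAS | counter=3 r=(2,2) succ=(1,1) retry=(0,0)
5 | W1 LOAD | counter=3 r=(3,2) succ=(1,1) retry=(0,0)
6 | W1 CAS | counter=4 r=(3,2) succ=(2,1) retry=(0,0)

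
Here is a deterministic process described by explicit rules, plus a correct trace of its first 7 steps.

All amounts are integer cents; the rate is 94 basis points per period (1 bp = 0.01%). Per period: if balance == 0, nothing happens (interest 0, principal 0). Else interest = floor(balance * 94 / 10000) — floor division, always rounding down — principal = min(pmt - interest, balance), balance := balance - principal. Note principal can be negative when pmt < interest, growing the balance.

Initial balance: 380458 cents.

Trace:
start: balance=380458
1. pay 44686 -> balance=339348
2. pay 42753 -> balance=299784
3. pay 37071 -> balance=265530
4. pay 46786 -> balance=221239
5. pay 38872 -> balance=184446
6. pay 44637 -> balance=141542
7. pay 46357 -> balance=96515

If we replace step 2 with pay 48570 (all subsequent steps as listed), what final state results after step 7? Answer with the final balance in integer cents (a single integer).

(re-executing from step 2 with the substitution; state before step 2: balance=339348)
2. pay 48570 -> balance=293967
3. pay 37071 -> balance=259659
4. pay 46786 -> balance=215313
5. pay 38872 -> balance=178464
6. pay 44637 -> balance=135504
7. pay 46357 -> balance=90420

90420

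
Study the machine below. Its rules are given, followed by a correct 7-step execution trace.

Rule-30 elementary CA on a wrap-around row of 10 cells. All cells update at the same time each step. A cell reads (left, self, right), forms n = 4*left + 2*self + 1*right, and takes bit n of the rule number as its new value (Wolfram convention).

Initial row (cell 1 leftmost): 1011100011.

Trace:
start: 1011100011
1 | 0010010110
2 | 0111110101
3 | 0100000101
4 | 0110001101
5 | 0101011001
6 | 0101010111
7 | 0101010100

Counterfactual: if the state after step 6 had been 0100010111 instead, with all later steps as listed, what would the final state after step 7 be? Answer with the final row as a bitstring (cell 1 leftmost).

0110110100

state after step 6 := 0100010111
7 | 0110110100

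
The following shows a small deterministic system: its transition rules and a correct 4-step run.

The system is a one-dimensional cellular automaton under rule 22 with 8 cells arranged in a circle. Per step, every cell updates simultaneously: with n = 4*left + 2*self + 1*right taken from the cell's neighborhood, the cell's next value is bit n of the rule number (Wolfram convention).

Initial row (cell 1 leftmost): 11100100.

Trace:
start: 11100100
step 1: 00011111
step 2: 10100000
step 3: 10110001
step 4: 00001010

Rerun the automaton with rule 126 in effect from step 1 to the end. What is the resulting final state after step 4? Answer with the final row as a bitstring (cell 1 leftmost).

(re-executing steps 1..4 under rule 126; state before step 1: 11100100)
step 1: 10111111
step 2: 11100000
step 3: 10110001
step 4: 11111011

11111011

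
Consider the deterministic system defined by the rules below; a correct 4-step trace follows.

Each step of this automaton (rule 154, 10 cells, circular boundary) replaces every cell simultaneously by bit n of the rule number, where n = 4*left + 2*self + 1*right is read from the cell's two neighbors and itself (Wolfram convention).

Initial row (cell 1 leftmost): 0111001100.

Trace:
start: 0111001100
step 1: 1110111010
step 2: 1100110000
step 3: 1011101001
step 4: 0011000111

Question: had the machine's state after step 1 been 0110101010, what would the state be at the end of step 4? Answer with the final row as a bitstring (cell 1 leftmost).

state after step 1 := 0110101010
step 2: 1100000001
step 3: 1010000011
step 4: 0001000111

0001000111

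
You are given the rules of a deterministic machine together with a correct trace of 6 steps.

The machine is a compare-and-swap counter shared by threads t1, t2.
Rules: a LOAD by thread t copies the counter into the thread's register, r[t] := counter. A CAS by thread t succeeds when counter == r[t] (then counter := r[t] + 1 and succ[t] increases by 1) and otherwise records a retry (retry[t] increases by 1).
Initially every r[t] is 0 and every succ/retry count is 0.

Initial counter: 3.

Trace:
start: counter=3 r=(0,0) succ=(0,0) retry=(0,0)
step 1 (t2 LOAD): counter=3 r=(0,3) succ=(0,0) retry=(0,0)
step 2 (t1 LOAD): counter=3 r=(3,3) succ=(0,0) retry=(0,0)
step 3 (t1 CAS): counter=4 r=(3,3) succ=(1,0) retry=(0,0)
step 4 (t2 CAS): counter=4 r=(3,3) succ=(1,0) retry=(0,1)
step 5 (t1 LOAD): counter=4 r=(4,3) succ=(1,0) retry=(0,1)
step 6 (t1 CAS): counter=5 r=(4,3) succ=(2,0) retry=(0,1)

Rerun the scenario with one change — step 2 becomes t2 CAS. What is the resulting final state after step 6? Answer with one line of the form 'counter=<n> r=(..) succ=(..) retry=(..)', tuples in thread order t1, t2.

counter=5 r=(4,3) succ=(1,1) retry=(1,1)

(re-executing from step 2 with the substitution; state before step 2: counter=3 r=(0,3) succ=(0,0) retry=(0,0))
step 2 (t2 CAS): counter=4 r=(0,3) succ=(0,1) retry=(0,0)
step 3 (t1 CAS): counter=4 r=(0,3) succ=(0,1) retry=(1,0)
step 4 (t2 CAS): counter=4 r=(0,3) succ=(0,1) retry=(1,1)
step 5 (t1 LOAD): counter=4 r=(4,3) succ=(0,1) retry=(1,1)
step 6 (t1 CAS): counter=5 r=(4,3) succ=(1,1) retry=(1,1)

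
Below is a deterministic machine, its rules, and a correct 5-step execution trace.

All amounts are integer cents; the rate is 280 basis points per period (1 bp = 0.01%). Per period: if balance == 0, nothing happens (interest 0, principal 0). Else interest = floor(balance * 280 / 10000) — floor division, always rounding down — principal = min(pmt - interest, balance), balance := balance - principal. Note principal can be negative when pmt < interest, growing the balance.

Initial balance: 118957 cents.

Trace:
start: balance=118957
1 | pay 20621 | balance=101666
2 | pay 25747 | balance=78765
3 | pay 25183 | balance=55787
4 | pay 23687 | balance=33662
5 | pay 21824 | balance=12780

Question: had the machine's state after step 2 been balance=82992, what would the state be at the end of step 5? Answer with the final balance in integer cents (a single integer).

state after step 2 := balance=82992
3 | pay 25183 | balance=60132
4 | pay 23687 | balance=38128
5 | pay 21824 | balance=17371

17371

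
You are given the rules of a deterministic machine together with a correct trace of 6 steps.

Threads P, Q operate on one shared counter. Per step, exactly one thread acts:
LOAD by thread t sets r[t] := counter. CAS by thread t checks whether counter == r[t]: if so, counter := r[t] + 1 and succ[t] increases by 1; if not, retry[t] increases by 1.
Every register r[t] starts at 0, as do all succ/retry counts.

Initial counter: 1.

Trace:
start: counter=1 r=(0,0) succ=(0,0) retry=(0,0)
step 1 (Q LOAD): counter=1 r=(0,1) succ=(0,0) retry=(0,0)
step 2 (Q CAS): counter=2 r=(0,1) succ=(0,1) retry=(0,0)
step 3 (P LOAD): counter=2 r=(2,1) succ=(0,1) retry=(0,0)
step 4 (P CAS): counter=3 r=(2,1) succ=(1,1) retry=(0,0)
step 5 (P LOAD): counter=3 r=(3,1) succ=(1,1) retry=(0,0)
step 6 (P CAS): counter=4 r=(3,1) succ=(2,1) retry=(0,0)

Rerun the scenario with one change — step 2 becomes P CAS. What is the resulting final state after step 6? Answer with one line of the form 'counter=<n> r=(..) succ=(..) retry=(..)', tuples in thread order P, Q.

(re-executing from step 2 with the substitution; state before step 2: counter=1 r=(0,1) succ=(0,0) retry=(0,0))
step 2 (P CAS): counter=1 r=(0,1) succ=(0,0) retry=(1,0)
step 3 (P LOAD): counter=1 r=(1,1) succ=(0,0) retry=(1,0)
step 4 (P CAS): counter=2 r=(1,1) succ=(1,0) retry=(1,0)
step 5 (P LOAD): counter=2 r=(2,1) succ=(1,0) retry=(1,0)
step 6 (P CAS): counter=3 r=(2,1) succ=(2,0) retry=(1,0)

counter=3 r=(2,1) succ=(2,0) retry=(1,0)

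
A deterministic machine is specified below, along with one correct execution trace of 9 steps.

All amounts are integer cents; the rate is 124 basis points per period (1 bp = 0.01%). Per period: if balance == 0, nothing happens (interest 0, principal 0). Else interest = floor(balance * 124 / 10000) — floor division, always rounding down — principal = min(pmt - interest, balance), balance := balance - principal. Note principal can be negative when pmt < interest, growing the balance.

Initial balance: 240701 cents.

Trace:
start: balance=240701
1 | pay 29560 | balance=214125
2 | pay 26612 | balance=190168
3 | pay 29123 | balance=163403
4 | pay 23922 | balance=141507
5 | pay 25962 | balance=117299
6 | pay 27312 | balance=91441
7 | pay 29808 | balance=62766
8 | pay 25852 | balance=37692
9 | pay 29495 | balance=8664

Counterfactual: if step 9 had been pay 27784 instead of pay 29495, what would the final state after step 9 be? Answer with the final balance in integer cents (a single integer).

(re-executing from step 9 with the substitution; state before step 9: balance=37692)
9 | pay 27784 | balance=10375

10375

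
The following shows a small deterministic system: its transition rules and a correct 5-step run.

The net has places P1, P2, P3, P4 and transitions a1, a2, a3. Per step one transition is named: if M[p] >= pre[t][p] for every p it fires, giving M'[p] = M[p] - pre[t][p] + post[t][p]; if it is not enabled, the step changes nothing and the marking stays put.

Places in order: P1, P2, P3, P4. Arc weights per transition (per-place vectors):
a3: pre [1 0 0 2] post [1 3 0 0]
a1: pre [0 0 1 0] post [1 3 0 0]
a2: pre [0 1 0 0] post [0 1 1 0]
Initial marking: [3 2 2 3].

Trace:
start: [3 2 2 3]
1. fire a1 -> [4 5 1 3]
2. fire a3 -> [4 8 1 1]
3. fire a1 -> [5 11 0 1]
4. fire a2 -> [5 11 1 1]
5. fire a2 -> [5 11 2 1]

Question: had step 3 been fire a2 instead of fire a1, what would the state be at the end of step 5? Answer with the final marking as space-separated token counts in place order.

(re-executing from step 3 with the substitution; state before step 3: [4 8 1 1])
3. fire a2 -> [4 8 2 1]
4. fire a2 -> [4 8 3 1]
5. fire a2 -> [4 8 4 1]

4 8 4 1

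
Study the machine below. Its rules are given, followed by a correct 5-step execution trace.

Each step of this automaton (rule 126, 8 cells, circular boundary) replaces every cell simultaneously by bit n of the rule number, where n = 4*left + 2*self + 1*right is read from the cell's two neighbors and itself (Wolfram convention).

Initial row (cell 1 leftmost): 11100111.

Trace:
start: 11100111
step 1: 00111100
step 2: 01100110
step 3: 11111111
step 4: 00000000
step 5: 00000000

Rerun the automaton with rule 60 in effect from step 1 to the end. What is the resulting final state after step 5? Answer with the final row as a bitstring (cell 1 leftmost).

01010101

(re-executing steps 1..5 under rule 60; state before step 1: 11100111)
step 1: 00010100
step 2: 00011110
step 3: 00010001
step 4: 10011001
step 5: 01010101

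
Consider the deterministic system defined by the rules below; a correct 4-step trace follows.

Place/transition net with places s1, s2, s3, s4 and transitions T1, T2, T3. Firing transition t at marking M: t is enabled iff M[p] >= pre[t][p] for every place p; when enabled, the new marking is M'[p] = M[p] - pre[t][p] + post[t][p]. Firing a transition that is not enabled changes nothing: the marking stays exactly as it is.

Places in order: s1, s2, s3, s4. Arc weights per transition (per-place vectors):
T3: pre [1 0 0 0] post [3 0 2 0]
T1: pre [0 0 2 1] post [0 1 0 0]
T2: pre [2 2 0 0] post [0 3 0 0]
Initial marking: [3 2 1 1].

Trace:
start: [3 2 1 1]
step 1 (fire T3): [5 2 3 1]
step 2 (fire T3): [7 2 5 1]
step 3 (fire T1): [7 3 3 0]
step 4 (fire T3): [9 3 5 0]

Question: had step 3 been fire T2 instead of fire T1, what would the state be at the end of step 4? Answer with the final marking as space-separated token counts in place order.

(re-executing from step 3 with the substitution; state before step 3: [7 2 5 1])
step 3 (fire T2): [5 3 5 1]
step 4 (fire T3): [7 3 7 1]

7 3 7 1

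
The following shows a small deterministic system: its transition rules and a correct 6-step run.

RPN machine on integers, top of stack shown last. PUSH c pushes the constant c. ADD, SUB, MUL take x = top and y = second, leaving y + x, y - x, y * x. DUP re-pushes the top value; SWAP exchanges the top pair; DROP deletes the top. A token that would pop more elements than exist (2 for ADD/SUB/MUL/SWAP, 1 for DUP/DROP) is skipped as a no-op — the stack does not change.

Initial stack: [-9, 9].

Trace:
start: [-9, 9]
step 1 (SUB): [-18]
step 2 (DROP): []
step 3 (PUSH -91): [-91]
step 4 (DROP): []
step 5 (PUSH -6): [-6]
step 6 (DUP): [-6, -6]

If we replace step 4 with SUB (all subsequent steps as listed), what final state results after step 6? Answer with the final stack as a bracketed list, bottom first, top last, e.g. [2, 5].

(re-executing from step 4 with the substitution; state before step 4: [-91])
step 4 (SUB): [-91]
step 5 (PUSH -6): [-91, -6]
step 6 (DUP): [-91, -6, -6]

[-91, -6, -6]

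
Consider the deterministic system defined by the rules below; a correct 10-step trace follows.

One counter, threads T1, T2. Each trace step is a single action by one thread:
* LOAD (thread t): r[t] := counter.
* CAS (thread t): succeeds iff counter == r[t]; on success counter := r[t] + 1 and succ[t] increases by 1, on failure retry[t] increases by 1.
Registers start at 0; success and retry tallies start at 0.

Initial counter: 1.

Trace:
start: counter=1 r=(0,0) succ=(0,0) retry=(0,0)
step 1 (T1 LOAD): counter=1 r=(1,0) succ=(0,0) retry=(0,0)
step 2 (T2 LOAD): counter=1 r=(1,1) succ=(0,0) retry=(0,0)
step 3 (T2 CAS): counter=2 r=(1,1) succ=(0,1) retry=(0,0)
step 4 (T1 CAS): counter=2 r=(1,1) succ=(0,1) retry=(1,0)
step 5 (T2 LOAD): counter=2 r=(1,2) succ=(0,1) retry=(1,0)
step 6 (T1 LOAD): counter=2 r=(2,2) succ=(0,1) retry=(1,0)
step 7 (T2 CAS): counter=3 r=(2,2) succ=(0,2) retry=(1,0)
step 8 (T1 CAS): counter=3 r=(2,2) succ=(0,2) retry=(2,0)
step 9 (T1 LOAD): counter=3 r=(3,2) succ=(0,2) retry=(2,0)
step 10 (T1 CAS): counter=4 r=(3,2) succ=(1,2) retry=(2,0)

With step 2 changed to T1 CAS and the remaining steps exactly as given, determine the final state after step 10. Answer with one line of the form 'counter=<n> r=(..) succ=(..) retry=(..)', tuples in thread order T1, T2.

counter=4 r=(3,2) succ=(2,1) retry=(2,1)

(re-executing from step 2 with the substitution; state before step 2: counter=1 r=(1,0) succ=(0,0) retry=(0,0))
step 2 (T1 CAS): counter=2 r=(1,0) succ=(1,0) retry=(0,0)
step 3 (T2 CAS): counter=2 r=(1,0) succ=(1,0) retry=(0,1)
step 4 (T1 CAS): counter=2 r=(1,0) succ=(1,0) retry=(1,1)
step 5 (T2 LOAD): counter=2 r=(1,2) succ=(1,0) retry=(1,1)
step 6 (T1 LOAD): counter=2 r=(2,2) succ=(1,0) retry=(1,1)
step 7 (T2 CAS): counter=3 r=(2,2) succ=(1,1) retry=(1,1)
step 8 (T1 CAS): counter=3 r=(2,2) succ=(1,1) retry=(2,1)
step 9 (T1 LOAD): counter=3 r=(3,2) succ=(1,1) retry=(2,1)
step 10 (T1 CAS): counter=4 r=(3,2) succ=(2,1) retry=(2,1)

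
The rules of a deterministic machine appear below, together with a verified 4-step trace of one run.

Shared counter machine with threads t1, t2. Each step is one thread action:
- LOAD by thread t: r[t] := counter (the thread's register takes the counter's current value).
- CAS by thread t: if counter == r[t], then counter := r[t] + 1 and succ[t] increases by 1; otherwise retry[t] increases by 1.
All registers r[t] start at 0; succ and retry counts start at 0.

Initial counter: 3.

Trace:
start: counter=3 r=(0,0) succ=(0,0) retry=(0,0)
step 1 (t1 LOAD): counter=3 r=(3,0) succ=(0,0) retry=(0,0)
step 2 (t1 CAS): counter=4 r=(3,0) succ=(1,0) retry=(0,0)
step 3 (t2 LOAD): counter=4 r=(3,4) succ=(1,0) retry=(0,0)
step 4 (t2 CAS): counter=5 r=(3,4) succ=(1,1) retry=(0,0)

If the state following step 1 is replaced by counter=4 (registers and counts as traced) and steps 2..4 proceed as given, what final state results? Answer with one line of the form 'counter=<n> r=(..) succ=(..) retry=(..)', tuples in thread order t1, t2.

state after step 1 := counter=4 r=(3,0) succ=(0,0) retry=(0,0)
step 2 (t1 CAS): counter=4 r=(3,0) succ=(0,0) retry=(1,0)
step 3 (t2 LOAD): counter=4 r=(3,4) succ=(0,0) retry=(1,0)
step 4 (t2 CAS): counter=5 r=(3,4) succ=(0,1) retry=(1,0)

counter=5 r=(3,4) succ=(0,1) retry=(1,0)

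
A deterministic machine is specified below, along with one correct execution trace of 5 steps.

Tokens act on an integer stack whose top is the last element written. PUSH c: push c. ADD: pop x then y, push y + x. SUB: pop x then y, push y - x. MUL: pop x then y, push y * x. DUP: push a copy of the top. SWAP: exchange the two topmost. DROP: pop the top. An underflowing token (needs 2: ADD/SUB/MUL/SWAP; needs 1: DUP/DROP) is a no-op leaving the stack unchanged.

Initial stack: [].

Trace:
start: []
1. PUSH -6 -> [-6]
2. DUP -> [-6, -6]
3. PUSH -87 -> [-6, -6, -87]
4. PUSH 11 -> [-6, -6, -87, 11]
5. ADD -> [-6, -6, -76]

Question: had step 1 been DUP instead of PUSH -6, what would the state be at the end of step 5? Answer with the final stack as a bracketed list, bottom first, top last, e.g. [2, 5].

[-76]

(re-executing from step 1 with the substitution; state before step 1: [])
1. DUP -> []
2. DUP -> []
3. PUSH -87 -> [-87]
4. PUSH 11 -> [-87, 11]
5. ADD -> [-76]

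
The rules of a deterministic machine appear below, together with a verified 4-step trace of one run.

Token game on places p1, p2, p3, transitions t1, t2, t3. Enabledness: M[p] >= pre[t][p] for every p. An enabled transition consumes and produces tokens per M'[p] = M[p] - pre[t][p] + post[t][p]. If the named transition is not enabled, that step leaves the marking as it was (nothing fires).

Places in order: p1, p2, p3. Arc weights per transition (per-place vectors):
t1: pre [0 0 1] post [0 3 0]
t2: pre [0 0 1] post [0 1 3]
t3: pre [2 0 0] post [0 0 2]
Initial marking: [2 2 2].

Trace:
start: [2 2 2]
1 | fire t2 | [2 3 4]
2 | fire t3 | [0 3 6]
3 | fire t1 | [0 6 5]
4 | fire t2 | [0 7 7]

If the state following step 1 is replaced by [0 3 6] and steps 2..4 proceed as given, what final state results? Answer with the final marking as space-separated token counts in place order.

0 7 7

state after step 1 := [0 3 6]
2 | fire t3 | [0 3 6]
3 | fire t1 | [0 6 5]
4 | fire t2 | [0 7 7]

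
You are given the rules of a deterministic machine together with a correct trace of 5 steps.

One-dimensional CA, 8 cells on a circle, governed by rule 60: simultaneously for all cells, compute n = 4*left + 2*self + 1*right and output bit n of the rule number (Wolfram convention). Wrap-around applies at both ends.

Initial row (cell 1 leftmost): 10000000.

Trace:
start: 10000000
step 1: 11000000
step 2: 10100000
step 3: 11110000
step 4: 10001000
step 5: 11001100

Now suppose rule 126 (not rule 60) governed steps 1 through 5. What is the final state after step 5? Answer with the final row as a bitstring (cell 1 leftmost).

(re-executing steps 1..5 under rule 126; state before step 1: 10000000)
step 1: 11000001
step 2: 01100011
step 3: 11110111
step 4: 00011100
step 5: 00110110

00110110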